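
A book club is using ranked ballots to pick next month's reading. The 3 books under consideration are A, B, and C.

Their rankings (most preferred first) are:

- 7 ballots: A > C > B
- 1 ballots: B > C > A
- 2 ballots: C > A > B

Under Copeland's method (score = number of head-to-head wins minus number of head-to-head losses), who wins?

A

Pairwise results:
  A vs B: A wins 9–1.
  A vs C: A wins 7–3.
  B vs C: C wins 9–1.
Copeland scores (wins − losses):
  A: 2 − 0 = 2
  B: 0 − 2 = -2
  C: 1 − 1 = 0
A has the best Copeland score.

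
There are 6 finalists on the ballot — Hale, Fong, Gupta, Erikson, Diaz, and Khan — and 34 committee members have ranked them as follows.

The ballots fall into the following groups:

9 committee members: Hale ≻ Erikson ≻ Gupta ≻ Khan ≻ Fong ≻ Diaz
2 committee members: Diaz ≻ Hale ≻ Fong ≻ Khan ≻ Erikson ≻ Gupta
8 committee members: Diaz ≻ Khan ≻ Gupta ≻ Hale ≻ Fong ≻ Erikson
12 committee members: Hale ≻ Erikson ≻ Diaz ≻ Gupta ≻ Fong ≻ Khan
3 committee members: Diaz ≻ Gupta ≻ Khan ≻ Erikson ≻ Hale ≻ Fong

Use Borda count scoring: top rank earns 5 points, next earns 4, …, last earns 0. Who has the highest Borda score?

Borda scores:
  Hale: 9·5 + 2·4 + 8·2 + 12·5 + 3·1 = 132
  Fong: 9·1 + 2·3 + 8·1 + 12·1 + 3·0 = 35
  Gupta: 9·3 + 2·0 + 8·3 + 12·2 + 3·4 = 87
  Erikson: 9·4 + 2·1 + 8·0 + 12·4 + 3·2 = 92
  Diaz: 9·0 + 2·5 + 8·5 + 12·3 + 3·5 = 101
  Khan: 9·2 + 2·2 + 8·4 + 12·0 + 3·3 = 63
Hale has the highest total.

Hale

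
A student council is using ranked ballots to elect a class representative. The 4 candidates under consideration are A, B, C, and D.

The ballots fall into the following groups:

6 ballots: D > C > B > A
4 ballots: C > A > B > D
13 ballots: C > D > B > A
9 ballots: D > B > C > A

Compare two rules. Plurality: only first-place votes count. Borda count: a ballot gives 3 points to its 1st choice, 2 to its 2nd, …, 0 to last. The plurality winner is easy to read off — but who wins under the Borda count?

Plurality first-place counts: A 0, B 0, C 17, D 15 → C.
Borda totals: A 8, B 41, C 72, D 71 → C.

C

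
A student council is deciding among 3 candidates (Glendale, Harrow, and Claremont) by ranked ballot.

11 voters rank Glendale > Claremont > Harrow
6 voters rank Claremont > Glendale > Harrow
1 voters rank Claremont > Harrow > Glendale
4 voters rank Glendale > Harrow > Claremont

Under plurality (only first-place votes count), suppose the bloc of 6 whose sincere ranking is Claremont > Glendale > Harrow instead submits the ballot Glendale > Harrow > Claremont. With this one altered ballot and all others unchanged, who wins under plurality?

First-place totals with the altered ballot: Glendale 21, Harrow 0, Claremont 1.
The winner is unchanged: still Glendale.

Glendale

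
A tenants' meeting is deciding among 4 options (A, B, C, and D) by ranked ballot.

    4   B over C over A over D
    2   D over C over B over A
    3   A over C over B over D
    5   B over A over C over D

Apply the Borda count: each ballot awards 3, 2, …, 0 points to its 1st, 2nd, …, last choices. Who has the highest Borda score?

Borda scores:
  A: 4·1 + 2·0 + 3·3 + 5·2 = 23
  B: 4·3 + 2·1 + 3·1 + 5·3 = 32
  C: 4·2 + 2·2 + 3·2 + 5·1 = 23
  D: 4·0 + 2·3 + 3·0 + 5·0 = 6
B has the highest total.

B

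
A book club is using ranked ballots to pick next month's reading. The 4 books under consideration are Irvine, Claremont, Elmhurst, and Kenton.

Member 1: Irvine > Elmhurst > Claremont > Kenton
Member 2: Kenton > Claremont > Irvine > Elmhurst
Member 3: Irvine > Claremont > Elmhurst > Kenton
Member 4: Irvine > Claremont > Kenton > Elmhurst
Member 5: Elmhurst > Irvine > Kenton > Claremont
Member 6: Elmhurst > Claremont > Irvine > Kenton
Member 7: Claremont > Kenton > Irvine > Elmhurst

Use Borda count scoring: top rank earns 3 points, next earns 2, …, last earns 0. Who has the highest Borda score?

Irvine

Borda scores:
  Irvine: 3 + 1 + 3 + 3 + 2 + 1 + 1 = 14
  Claremont: 1 + 2 + 2 + 2 + 0 + 2 + 3 = 12
  Elmhurst: 2 + 0 + 1 + 0 + 3 + 3 + 0 = 9
  Kenton: 0 + 3 + 0 + 1 + 1 + 0 + 2 = 7
Irvine has the highest total.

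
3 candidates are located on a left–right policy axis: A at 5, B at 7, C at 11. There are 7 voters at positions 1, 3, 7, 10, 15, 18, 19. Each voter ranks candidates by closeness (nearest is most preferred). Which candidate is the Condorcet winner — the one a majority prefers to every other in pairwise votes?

C

With single-peaked preferences on a line, the Condorcet winner is the candidate closest to the median voter.
The median voter (position 10) is closest to C at 11.
Check: C vs A — voters closer to C: 4 of 7.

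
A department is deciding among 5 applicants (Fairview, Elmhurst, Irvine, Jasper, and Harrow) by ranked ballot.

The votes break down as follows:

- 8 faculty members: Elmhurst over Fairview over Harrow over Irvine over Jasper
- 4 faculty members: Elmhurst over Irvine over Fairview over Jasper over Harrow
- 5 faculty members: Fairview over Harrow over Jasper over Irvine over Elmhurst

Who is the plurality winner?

First-place vote totals:
  Fairview: 5
  Elmhurst: 12
  Irvine: 0
  Jasper: 0
  Harrow: 0
Elmhurst has the most first-place votes.

Elmhurst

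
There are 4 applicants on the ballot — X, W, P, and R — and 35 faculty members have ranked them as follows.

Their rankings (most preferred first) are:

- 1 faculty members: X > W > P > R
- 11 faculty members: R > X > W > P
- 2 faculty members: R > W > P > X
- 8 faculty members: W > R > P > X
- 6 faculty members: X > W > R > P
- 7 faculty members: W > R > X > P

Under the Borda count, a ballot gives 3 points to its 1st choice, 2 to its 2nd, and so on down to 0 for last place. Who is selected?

R

Borda scores:
  X: 3 + 11·2 + 2·0 + 8·0 + 6·3 + 7·1 = 50
  W: 2 + 11·1 + 2·2 + 8·3 + 6·2 + 7·3 = 74
  P: 1 + 11·0 + 2·1 + 8·1 + 6·0 + 7·0 = 11
  R: 0 + 11·3 + 2·3 + 8·2 + 6·1 + 7·2 = 75
R has the highest total.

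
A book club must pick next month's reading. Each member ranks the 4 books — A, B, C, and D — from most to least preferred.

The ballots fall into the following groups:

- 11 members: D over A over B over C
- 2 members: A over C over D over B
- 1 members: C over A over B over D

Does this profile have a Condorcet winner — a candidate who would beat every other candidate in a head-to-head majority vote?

Head-to-head results (14 voters total):
A vs B: A wins 14–0.
A vs C: A wins 13–1.
A vs D: D wins 11–3.
B vs C: B wins 11–3.
B vs D: D wins 13–1.
C vs D: D wins 11–3.
D beats each rival — A (11–3), B (13–1), C (11–3) — so D is the Condorcet winner.

Yes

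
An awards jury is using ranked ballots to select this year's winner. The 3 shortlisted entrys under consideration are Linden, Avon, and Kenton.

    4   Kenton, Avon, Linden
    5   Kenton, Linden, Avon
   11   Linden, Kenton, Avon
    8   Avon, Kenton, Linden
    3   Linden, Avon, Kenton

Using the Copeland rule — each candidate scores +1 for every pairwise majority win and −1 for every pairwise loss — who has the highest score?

Pairwise results:
  Linden vs Avon: Linden wins 19–12.
  Linden vs Kenton: Kenton wins 17–14.
  Avon vs Kenton: Kenton wins 20–11.
Copeland scores (wins − losses):
  Linden: 1 − 1 = 0
  Avon: 0 − 2 = -2
  Kenton: 2 − 0 = 2
Kenton has the best Copeland score.

Kenton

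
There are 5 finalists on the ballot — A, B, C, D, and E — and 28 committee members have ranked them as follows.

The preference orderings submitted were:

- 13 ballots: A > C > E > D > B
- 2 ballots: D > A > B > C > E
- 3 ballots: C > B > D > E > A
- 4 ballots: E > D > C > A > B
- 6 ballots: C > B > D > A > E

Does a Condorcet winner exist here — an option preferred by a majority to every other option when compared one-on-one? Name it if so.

There is no Condorcet winner

Head-to-head results (28 voters total):
A vs B: A wins 19–9.
A vs C: A wins 15–13.
A vs D: D wins 15–13.
A vs E: A wins 21–7.
B vs C: C wins 26–2.
B vs D: D wins 19–9.
B vs E: E wins 17–11.
C vs D: C wins 22–6.
C vs E: C wins 24–4.
D vs E: E wins 17–11.
No candidate beats all others: A beats C beats D beats A, a majority cycle.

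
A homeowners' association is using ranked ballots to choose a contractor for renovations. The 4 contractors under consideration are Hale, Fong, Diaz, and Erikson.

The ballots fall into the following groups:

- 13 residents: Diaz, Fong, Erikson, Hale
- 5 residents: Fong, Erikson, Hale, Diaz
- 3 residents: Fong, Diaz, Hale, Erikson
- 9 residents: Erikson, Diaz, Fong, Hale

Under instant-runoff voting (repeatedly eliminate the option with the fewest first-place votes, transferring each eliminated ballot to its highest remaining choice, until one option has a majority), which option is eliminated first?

Round 1: Diaz 13, Erikson 9, Fong 8, Hale 0. Hale has the fewest and is eliminated.
Round 2: Diaz 13, Erikson 9, Fong 8. Fong has the fewest and is eliminated.
Round 3: Diaz 16, Erikson 14. Diaz has a majority.

Hale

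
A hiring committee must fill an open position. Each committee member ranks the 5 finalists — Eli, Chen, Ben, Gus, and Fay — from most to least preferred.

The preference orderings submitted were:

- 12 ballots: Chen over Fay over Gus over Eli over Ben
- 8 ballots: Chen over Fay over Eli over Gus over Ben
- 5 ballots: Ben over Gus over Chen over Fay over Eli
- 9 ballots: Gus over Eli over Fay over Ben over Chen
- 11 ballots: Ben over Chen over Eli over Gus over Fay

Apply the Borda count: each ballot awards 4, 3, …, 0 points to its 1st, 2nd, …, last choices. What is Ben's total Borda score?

73

Borda scores:
  Eli: 12·1 + 8·2 + 5·0 + 9·3 + 11·2 = 77
  Chen: 12·4 + 8·4 + 5·2 + 9·0 + 11·3 = 123
  Ben: 12·0 + 8·0 + 5·4 + 9·1 + 11·4 = 73
  Gus: 12·2 + 8·1 + 5·3 + 9·4 + 11·1 = 94
  Fay: 12·3 + 8·3 + 5·1 + 9·2 + 11·0 = 83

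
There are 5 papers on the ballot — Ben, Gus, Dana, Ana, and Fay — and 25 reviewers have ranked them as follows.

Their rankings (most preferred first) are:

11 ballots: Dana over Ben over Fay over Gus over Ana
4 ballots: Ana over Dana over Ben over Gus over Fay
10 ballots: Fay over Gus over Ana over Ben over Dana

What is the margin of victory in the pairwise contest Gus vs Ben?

Ballots ranking Gus above Ben: 10.
Ballots ranking Ben above Gus: 11+4 = 15.
Ben wins 15–10, a margin of 5.

5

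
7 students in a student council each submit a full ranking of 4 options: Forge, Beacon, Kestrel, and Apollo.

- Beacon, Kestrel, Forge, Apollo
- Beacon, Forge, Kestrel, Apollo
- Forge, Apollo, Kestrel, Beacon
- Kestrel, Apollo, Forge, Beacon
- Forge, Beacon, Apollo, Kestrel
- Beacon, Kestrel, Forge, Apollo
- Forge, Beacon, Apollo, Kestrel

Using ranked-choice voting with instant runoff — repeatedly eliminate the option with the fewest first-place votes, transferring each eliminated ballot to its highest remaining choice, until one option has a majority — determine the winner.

Forge

Round 1: Forge 3, Beacon 3, Kestrel 1, Apollo 0. Apollo has the fewest and is eliminated.
Round 2: Forge 3, Beacon 3, Kestrel 1. Kestrel has the fewest and is eliminated.
Round 3: Forge 4, Beacon 3. Forge has a majority.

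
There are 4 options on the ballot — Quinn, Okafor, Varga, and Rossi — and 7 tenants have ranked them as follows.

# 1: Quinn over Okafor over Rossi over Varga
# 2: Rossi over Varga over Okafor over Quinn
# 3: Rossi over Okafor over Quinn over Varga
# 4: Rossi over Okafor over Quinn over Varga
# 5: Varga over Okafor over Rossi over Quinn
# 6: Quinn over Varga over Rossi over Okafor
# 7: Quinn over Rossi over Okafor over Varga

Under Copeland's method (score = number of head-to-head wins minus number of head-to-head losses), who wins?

Rossi

Pairwise results:
  Quinn vs Okafor: Okafor wins 4–3.
  Quinn vs Varga: Quinn wins 5–2.
  Quinn vs Rossi: Rossi wins 4–3.
  Okafor vs Varga: Okafor wins 4–3.
  Okafor vs Rossi: Rossi wins 5–2.
  Varga vs Rossi: Rossi wins 5–2.
Copeland scores (wins − losses):
  Quinn: 1 − 2 = -1
  Okafor: 2 − 1 = 1
  Varga: 0 − 3 = -3
  Rossi: 3 − 0 = 3
Rossi has the best Copeland score.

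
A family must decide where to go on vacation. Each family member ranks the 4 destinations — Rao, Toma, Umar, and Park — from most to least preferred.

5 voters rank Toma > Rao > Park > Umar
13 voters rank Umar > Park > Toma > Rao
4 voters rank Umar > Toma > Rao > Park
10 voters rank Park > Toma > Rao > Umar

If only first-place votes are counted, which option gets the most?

Umar

First-place vote totals:
  Rao: 0
  Toma: 5
  Umar: 17
  Park: 10
Umar has the most first-place votes.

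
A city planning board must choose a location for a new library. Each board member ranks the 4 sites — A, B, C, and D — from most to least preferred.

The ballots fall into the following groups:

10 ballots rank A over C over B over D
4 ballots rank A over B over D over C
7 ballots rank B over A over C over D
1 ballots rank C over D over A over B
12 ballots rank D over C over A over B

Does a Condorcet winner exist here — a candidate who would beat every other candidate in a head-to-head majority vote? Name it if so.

Head-to-head results (34 voters total):
A vs B: A wins 27–7.
A vs C: A wins 21–13.
A vs D: A wins 21–13.
B vs C: C wins 23–11.
B vs D: B wins 21–13.
C vs D: C wins 18–16.
A beats each rival — B (27–7), C (21–13), D (21–13) — so A is the Condorcet winner.

A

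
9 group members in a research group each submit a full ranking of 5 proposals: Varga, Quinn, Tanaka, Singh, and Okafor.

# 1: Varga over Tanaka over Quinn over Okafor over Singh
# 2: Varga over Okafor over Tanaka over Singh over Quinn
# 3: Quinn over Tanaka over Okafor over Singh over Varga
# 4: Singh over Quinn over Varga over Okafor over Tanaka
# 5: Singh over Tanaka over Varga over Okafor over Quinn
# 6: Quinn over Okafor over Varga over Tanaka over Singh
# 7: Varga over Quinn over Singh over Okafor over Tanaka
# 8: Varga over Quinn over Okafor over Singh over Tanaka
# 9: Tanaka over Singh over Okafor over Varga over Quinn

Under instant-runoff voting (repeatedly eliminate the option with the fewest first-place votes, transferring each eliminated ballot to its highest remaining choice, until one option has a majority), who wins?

Varga

Round 1: Varga 4, Quinn 2, Singh 2, Tanaka 1, Okafor 0. Okafor has the fewest and is eliminated.
Round 2: Varga 4, Quinn 2, Singh 2, Tanaka 1. Tanaka has the fewest and is eliminated.
Round 3: Varga 4, Singh 3, Quinn 2. Quinn has the fewest and is eliminated.
Round 4: Varga 5, Singh 4. Varga has a majority.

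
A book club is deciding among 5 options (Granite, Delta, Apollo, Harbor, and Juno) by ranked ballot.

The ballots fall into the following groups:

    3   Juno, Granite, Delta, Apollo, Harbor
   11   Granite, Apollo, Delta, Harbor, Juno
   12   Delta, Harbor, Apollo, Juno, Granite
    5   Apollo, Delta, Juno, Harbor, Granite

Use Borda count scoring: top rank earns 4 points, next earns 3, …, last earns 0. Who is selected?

Delta

Borda scores:
  Granite: 3·3 + 11·4 + 12·0 + 5·0 = 53
  Delta: 3·2 + 11·2 + 12·4 + 5·3 = 91
  Apollo: 3·1 + 11·3 + 12·2 + 5·4 = 80
  Harbor: 3·0 + 11·1 + 12·3 + 5·1 = 52
  Juno: 3·4 + 11·0 + 12·1 + 5·2 = 34
Delta has the highest total.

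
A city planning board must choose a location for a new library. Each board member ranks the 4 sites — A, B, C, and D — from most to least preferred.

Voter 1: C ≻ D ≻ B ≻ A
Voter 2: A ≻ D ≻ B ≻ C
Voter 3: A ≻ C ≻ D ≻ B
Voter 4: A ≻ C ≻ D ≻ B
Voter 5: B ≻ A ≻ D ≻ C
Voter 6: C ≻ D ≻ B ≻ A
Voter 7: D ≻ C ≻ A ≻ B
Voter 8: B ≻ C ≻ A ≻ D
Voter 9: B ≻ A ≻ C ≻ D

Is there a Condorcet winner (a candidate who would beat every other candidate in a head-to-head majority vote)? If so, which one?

Head-to-head results (9 voters total):
A vs B: B wins 5–4.
A vs C: A wins 5–4.
A vs D: A wins 6–3.
B vs C: C wins 5–4.
B vs D: D wins 6–3.
C vs D: C wins 6–3.
No candidate beats all others: A beats C beats B beats A, a majority cycle.

No Condorcet winner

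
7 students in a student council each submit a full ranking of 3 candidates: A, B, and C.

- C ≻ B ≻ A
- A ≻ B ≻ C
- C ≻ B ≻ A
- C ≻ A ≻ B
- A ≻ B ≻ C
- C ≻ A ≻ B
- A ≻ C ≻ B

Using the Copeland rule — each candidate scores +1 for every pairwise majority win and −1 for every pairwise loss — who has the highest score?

Pairwise results:
  A vs B: A wins 5–2.
  A vs C: C wins 4–3.
  B vs C: C wins 5–2.
Copeland scores (wins − losses):
  A: 1 − 1 = 0
  B: 0 − 2 = -2
  C: 2 − 0 = 2
C has the best Copeland score.

C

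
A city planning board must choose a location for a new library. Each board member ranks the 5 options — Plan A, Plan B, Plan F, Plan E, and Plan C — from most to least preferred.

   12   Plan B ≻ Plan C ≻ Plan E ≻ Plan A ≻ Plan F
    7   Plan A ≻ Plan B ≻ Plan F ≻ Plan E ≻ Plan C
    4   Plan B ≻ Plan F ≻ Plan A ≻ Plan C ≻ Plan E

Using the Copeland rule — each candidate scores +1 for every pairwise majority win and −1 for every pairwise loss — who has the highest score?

Plan B

Pairwise results:
  Plan A vs Plan B: Plan B wins 16–7.
  Plan A vs Plan F: Plan A wins 19–4.
  Plan A vs Plan E: Plan E wins 12–11.
  Plan A vs Plan C: Plan C wins 12–11.
  Plan B vs Plan F: Plan B wins 23–0.
  Plan B vs Plan E: Plan B wins 23–0.
  Plan B vs Plan C: Plan B wins 23–0.
  Plan F vs Plan E: Plan E wins 12–11.
  Plan F vs Plan C: Plan C wins 12–11.
  Plan E vs Plan C: Plan C wins 16–7.
Copeland scores (wins − losses):
  Plan A: 1 − 3 = -2
  Plan B: 4 − 0 = 4
  Plan F: 0 − 4 = -4
  Plan E: 2 − 2 = 0
  Plan C: 3 − 1 = 2
Plan B has the best Copeland score.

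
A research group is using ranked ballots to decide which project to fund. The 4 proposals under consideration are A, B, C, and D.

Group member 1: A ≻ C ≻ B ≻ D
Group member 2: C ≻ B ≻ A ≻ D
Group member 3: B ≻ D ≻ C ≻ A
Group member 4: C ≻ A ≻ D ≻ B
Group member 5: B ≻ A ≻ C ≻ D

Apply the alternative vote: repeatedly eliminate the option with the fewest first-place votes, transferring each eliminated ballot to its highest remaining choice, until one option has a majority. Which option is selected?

Round 1: B 2, C 2, A 1, D 0. D has the fewest and is eliminated.
Round 2: B 2, C 2, A 1. A has the fewest and is eliminated.
Round 3: C 3, B 2. C has a majority.

C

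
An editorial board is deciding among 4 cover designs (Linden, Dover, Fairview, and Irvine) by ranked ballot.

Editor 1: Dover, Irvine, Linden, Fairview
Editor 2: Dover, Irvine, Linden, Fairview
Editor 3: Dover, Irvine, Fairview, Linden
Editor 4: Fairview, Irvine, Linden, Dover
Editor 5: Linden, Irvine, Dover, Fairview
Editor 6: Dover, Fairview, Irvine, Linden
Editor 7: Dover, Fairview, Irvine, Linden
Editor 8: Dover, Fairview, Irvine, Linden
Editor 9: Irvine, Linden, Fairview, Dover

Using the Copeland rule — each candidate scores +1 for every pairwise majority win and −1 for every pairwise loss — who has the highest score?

Dover

Pairwise results:
  Linden vs Dover: Dover wins 6–3.
  Linden vs Fairview: Fairview wins 5–4.
  Linden vs Irvine: Irvine wins 8–1.
  Dover vs Fairview: Dover wins 7–2.
  Dover vs Irvine: Dover wins 6–3.
  Fairview vs Irvine: Irvine wins 5–4.
Copeland scores (wins − losses):
  Linden: 0 − 3 = -3
  Dover: 3 − 0 = 3
  Fairview: 1 − 2 = -1
  Irvine: 2 − 1 = 1
Dover has the best Copeland score.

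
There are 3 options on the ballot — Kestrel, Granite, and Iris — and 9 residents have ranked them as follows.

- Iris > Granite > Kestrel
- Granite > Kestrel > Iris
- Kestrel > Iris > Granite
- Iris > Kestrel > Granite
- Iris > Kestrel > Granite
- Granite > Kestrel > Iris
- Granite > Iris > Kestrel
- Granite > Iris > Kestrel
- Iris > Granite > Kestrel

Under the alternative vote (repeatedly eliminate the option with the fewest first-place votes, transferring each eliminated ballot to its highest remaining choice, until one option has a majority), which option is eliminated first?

Round 1: Granite 4, Iris 4, Kestrel 1. Kestrel has the fewest and is eliminated.
Round 2: Iris 5, Granite 4. Iris has a majority.

Kestrel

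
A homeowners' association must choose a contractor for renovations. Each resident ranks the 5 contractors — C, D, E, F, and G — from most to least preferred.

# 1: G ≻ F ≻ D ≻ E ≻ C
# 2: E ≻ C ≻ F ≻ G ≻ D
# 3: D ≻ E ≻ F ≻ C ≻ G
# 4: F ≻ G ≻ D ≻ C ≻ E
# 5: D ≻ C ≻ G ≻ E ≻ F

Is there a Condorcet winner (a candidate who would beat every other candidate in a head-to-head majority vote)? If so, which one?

Head-to-head results (5 voters total):
C vs D: D wins 4–1.
C vs E: E wins 3–2.
C vs F: F wins 3–2.
C vs G: C wins 3–2.
D vs E: D wins 4–1.
D vs F: F wins 3–2.
D vs G: G wins 3–2.
E vs F: E wins 3–2.
E vs G: G wins 3–2.
F vs G: F wins 3–2.
No candidate beats all others: C beats G beats D beats C, a majority cycle.

None — there is no Condorcet winner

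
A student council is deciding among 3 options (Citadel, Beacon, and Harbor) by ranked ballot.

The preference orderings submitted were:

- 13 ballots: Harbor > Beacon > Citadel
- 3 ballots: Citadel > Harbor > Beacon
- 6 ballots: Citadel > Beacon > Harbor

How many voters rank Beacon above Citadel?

Ballots ranking Beacon above Citadel: 13.
Ballots ranking Citadel above Beacon: 3+6 = 9.
So 13 of 22 voters prefer Beacon to Citadel.

13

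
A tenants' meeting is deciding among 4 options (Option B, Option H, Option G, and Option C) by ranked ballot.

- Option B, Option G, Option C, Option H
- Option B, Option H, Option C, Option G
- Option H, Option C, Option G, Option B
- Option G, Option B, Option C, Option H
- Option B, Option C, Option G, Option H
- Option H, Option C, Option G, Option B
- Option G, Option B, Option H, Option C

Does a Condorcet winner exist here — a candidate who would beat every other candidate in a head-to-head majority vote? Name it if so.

None — there is no Condorcet winner

Head-to-head results (7 voters total):
Option B vs Option H: Option B wins 5–2.
Option B vs Option G: Option G wins 4–3.
Option B vs Option C: Option B wins 5–2.
Option H vs Option G: Option G wins 4–3.
Option H vs Option C: Option H wins 4–3.
Option G vs Option C: Option C wins 4–3.
No candidate beats all others: Option B beats Option C beats Option G beats Option B, a majority cycle.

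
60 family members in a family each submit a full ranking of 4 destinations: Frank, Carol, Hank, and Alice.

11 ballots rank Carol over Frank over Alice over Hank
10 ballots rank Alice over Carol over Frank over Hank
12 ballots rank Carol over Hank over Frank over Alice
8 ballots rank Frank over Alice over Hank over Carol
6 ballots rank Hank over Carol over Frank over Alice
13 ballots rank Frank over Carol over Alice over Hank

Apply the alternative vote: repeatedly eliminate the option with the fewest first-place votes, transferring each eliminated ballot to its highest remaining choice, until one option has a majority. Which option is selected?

Carol

Round 1: Carol 23, Frank 21, Alice 10, Hank 6. Hank has the fewest and is eliminated.
Round 2: Carol 29, Frank 21, Alice 10. Alice has the fewest and is eliminated.
Round 3: Carol 39, Frank 21. Carol has a majority.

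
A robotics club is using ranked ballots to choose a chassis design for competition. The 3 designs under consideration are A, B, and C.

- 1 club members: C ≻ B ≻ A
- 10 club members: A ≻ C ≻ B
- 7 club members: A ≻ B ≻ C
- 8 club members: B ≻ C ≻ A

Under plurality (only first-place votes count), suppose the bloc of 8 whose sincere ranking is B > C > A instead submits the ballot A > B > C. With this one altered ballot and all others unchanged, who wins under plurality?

First-place totals with the altered ballot: A 25, B 0, C 1.
The winner is unchanged: still A.

A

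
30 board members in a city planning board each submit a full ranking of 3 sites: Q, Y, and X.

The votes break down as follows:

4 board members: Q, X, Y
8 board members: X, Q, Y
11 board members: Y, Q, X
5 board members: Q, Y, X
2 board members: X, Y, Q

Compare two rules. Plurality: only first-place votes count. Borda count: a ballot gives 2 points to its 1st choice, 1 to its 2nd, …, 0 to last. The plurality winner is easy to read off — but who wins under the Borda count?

Plurality first-place counts: Q 9, Y 11, X 10 → Y.
Borda totals: Q 37, Y 29, X 24 → Q.

Q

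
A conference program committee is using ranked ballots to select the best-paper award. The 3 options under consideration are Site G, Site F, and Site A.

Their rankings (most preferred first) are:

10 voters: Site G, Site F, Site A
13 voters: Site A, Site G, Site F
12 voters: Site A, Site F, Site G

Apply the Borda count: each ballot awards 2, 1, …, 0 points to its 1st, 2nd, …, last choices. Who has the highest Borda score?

Borda scores:
  Site G: 10·2 + 13·1 + 12·0 = 33
  Site F: 10·1 + 13·0 + 12·1 = 22
  Site A: 10·0 + 13·2 + 12·2 = 50
Site A has the highest total.

Site A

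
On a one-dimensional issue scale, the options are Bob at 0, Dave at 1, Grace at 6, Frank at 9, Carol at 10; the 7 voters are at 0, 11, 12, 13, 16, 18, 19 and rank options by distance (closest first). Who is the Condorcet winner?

Carol

With single-peaked preferences on a line, the Condorcet winner is the candidate closest to the median voter.
The median voter (position 13) is closest to Carol at 10.
Check: Carol vs Dave — voters closer to Carol: 6 of 7.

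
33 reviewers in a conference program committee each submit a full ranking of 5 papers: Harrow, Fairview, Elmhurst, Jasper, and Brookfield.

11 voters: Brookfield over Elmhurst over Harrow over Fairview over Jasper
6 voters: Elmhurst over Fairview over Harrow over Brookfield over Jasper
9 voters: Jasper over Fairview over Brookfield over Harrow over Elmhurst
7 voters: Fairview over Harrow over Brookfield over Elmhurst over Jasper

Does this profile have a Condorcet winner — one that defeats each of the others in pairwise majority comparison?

No

Head-to-head results (33 voters total):
Harrow vs Fairview: Fairview wins 22–11.
Harrow vs Elmhurst: Elmhurst wins 17–16.
Harrow vs Jasper: Harrow wins 24–9.
Harrow vs Brookfield: Brookfield wins 20–13.
Fairview vs Elmhurst: Elmhurst wins 17–16.
Fairview vs Jasper: Fairview wins 24–9.
Fairview vs Brookfield: Fairview wins 22–11.
Elmhurst vs Jasper: Elmhurst wins 24–9.
Elmhurst vs Brookfield: Brookfield wins 27–6.
Jasper vs Brookfield: Brookfield wins 24–9.
No candidate beats all others: Fairview beats Brookfield beats Elmhurst beats Fairview, a majority cycle.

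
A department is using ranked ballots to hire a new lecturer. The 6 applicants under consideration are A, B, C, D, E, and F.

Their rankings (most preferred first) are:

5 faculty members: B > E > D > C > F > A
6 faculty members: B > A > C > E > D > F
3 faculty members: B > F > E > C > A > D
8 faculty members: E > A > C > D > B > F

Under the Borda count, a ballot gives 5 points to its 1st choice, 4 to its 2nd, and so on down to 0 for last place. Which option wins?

Borda scores:
  A: 5·0 + 6·4 + 3·1 + 8·4 = 59
  B: 5·5 + 6·5 + 3·5 + 8·1 = 78
  C: 5·2 + 6·3 + 3·2 + 8·3 = 58
  D: 5·3 + 6·1 + 3·0 + 8·2 = 37
  E: 5·4 + 6·2 + 3·3 + 8·5 = 81
  F: 5·1 + 6·0 + 3·4 + 8·0 = 17
E has the highest total.

E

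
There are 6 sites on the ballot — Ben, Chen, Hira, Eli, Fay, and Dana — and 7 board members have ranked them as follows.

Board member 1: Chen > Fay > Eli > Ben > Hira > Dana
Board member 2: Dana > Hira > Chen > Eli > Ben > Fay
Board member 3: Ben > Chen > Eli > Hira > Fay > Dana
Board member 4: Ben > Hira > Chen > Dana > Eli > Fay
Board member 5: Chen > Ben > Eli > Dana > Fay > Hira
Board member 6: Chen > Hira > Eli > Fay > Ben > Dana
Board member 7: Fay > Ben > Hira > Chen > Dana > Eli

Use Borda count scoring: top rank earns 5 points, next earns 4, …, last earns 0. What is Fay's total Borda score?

Borda scores:
  Ben: 2 + 1 + 5 + 5 + 4 + 1 + 4 = 22
  Chen: 5 + 3 + 4 + 3 + 5 + 5 + 2 = 27
  Hira: 1 + 4 + 2 + 4 + 0 + 4 + 3 = 18
  Eli: 3 + 2 + 3 + 1 + 3 + 3 + 0 = 15
  Fay: 4 + 0 + 1 + 0 + 1 + 2 + 5 = 13
  Dana: 0 + 5 + 0 + 2 + 2 + 0 + 1 = 10

13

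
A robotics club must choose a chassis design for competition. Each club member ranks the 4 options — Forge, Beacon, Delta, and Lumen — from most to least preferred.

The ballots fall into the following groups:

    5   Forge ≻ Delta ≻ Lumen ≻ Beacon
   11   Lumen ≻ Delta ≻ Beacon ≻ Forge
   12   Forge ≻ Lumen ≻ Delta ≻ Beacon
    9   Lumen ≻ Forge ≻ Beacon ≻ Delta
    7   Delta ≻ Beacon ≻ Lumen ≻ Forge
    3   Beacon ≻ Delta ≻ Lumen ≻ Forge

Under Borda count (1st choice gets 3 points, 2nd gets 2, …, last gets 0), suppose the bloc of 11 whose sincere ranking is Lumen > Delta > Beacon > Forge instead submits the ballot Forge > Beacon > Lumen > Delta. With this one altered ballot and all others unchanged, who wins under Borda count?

Borda totals with the altered ballot: Forge 102, Beacon 54, Delta 49, Lumen 77.
The switch changes the winner from Lumen to Forge.

Forge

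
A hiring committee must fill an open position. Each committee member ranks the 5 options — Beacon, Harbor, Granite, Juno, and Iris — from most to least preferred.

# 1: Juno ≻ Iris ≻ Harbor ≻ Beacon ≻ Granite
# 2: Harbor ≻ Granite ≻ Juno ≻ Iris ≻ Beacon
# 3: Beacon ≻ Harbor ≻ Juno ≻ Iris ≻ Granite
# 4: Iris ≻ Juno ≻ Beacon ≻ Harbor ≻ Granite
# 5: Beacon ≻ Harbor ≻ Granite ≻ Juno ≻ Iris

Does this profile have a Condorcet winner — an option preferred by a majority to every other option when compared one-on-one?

No

Head-to-head results (5 voters total):
Beacon vs Harbor: Beacon wins 3–2.
Beacon vs Granite: Beacon wins 4–1.
Beacon vs Juno: Juno wins 3–2.
Beacon vs Iris: Iris wins 3–2.
Harbor vs Granite: Harbor wins 5–0.
Harbor vs Juno: Harbor wins 3–2.
Harbor vs Iris: Harbor wins 3–2.
Granite vs Juno: Juno wins 3–2.
Granite vs Iris: Iris wins 3–2.
Juno vs Iris: Juno wins 4–1.
No candidate beats all others: Beacon beats Harbor beats Juno beats Beacon, a majority cycle.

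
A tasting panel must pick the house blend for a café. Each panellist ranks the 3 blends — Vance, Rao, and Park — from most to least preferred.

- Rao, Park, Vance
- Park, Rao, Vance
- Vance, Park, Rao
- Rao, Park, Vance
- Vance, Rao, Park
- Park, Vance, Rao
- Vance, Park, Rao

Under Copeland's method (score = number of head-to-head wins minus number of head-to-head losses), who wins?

Park

Pairwise results:
  Vance vs Rao: Vance wins 4–3.
  Vance vs Park: Park wins 4–3.
  Rao vs Park: Park wins 4–3.
Copeland scores (wins − losses):
  Vance: 1 − 1 = 0
  Rao: 0 − 2 = -2
  Park: 2 − 0 = 2
Park has the best Copeland score.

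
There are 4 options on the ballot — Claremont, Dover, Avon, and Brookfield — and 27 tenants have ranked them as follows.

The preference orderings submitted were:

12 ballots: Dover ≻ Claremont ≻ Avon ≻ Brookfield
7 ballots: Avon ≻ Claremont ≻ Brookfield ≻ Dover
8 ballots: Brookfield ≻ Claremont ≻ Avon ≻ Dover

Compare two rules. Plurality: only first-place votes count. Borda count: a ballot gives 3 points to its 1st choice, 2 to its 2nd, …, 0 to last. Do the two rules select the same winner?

Plurality first-place counts: Claremont 0, Dover 12, Avon 7, Brookfield 8 → Dover.
Borda totals: Claremont 54, Dover 36, Avon 41, Brookfield 31 → Claremont.
The two rules disagree: plurality picks Dover, Borda picks Claremont.

No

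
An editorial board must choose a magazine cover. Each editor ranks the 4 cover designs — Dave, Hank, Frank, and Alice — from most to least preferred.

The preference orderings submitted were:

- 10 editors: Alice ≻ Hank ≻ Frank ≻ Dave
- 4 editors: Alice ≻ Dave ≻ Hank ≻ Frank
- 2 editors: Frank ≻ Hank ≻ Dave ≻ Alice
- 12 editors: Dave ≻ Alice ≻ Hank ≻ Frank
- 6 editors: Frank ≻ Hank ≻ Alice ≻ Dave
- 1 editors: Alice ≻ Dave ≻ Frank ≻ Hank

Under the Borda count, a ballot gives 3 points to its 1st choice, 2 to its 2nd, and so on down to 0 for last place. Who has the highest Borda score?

Alice

Borda scores:
  Dave: 10·0 + 4·2 + 2·1 + 12·3 + 6·0 + 2 = 48
  Hank: 10·2 + 4·1 + 2·2 + 12·1 + 6·2 + 0 = 52
  Frank: 10·1 + 4·0 + 2·3 + 12·0 + 6·3 + 1 = 35
  Alice: 10·3 + 4·3 + 2·0 + 12·2 + 6·1 + 3 = 75
Alice has the highest total.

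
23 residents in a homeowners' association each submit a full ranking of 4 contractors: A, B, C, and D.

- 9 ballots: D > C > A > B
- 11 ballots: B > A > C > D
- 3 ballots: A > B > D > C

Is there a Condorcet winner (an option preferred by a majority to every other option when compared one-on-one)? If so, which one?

Head-to-head results (23 voters total):
A vs B: A wins 12–11.
A vs C: A wins 14–9.
A vs D: A wins 14–9.
B vs C: B wins 14–9.
B vs D: B wins 14–9.
C vs D: D wins 12–11.
A beats each rival — B (12–11), C (14–9), D (14–9) — so A is the Condorcet winner.

A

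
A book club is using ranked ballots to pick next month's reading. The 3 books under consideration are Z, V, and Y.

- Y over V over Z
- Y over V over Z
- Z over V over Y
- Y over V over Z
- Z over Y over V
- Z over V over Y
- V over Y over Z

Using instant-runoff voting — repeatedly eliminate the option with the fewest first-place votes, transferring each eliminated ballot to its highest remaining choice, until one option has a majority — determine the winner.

Y

Round 1: Z 3, Y 3, V 1. V has the fewest and is eliminated.
Round 2: Y 4, Z 3. Y has a majority.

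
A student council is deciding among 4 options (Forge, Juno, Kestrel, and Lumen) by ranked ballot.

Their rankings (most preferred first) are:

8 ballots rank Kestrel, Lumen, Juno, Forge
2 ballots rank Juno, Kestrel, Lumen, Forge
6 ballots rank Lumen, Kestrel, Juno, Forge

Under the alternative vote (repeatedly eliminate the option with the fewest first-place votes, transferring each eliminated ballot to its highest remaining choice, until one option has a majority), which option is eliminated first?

Forge

Round 1: Kestrel 8, Lumen 6, Juno 2, Forge 0. Forge has the fewest and is eliminated.
Round 2: Kestrel 8, Lumen 6, Juno 2. Juno has the fewest and is eliminated.
Round 3: Kestrel 10, Lumen 6. Kestrel has a majority.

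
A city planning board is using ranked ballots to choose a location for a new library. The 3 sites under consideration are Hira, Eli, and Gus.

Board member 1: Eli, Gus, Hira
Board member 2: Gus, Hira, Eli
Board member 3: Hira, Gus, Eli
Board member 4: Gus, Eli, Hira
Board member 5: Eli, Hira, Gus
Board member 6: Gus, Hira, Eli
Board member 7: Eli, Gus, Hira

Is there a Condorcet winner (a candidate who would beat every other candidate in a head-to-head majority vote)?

Yes

Head-to-head results (7 voters total):
Hira vs Eli: Eli wins 4–3.
Hira vs Gus: Gus wins 5–2.
Eli vs Gus: Gus wins 4–3.
Gus beats each rival — Hira (5–2), Eli (4–3) — so Gus is the Condorcet winner.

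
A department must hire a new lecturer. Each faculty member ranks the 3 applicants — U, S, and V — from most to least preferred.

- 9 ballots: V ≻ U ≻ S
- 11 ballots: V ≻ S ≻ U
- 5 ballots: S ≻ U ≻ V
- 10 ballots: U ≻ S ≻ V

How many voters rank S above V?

Ballots ranking S above V: 5+10 = 15.
Ballots ranking V above S: 9+11 = 20.
So 15 of 35 voters prefer S to V.

15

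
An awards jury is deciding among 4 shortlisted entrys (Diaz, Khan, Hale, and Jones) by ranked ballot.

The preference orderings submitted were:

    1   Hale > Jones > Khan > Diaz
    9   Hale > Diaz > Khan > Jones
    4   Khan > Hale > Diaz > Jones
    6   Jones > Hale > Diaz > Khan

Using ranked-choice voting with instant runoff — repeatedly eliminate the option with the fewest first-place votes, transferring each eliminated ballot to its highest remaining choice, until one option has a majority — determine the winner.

Hale

Round 1: Hale 10, Jones 6, Khan 4, Diaz 0. Diaz has the fewest and is eliminated.
Round 2: Hale 10, Jones 6, Khan 4. Khan has the fewest and is eliminated.
Round 3: Hale 14, Jones 6. Hale has a majority.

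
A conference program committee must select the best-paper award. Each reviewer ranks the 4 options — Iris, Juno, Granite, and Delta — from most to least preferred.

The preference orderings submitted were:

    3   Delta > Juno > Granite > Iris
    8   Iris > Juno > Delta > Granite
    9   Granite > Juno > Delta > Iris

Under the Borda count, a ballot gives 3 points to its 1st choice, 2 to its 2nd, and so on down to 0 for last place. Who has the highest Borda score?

Borda scores:
  Iris: 3·0 + 8·3 + 9·0 = 24
  Juno: 3·2 + 8·2 + 9·2 = 40
  Granite: 3·1 + 8·0 + 9·3 = 30
  Delta: 3·3 + 8·1 + 9·1 = 26
Juno has the highest total.

Juno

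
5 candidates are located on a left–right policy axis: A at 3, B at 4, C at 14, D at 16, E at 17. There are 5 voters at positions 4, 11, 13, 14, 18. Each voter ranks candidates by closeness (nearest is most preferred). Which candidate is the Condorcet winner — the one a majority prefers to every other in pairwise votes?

C

With single-peaked preferences on a line, the Condorcet winner is the candidate closest to the median voter.
The median voter (position 13) is closest to C at 14.
Check: C vs A — voters closer to C: 4 of 5.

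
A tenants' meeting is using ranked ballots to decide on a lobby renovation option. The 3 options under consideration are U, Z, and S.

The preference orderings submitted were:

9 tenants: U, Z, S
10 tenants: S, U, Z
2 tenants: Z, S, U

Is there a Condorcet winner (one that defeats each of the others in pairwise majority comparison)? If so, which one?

Head-to-head results (21 voters total):
U vs Z: U wins 19–2.
U vs S: S wins 12–9.
Z vs S: Z wins 11–10.
No candidate beats all others: U beats Z beats S beats U, a majority cycle.

No Condorcet winner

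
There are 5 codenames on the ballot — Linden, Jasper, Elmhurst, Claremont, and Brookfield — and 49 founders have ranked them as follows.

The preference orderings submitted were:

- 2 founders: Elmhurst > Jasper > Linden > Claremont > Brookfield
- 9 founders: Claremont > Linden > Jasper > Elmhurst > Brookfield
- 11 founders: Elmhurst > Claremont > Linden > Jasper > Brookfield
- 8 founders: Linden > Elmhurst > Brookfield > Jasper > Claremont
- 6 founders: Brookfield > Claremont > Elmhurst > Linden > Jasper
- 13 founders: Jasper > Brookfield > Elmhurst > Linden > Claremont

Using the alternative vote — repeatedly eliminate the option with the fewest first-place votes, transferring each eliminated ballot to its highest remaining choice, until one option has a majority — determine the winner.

Elmhurst

Round 1: Jasper 13, Elmhurst 13, Claremont 9, Linden 8, Brookfield 6. Brookfield has the fewest and is eliminated.
Round 2: Claremont 15, Jasper 13, Elmhurst 13, Linden 8. Linden has the fewest and is eliminated.
Round 3: Elmhurst 21, Claremont 15, Jasper 13. Jasper has the fewest and is eliminated.
Round 4: Elmhurst 34, Claremont 15. Elmhurst has a majority.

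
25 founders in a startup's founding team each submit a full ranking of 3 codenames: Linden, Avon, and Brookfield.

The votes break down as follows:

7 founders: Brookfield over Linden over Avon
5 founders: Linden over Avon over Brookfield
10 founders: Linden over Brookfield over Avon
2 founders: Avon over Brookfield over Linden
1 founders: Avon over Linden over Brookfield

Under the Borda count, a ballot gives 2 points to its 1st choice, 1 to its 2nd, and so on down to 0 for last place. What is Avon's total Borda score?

11

Borda scores:
  Linden: 7·1 + 5·2 + 10·2 + 2·0 + 1 = 38
  Avon: 7·0 + 5·1 + 10·0 + 2·2 + 2 = 11
  Brookfield: 7·2 + 5·0 + 10·1 + 2·1 + 0 = 26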